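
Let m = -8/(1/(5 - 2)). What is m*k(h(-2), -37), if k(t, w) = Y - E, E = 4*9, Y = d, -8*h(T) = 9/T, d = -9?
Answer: 1080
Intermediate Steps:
h(T) = -9/(8*T)
Y = -9
E = 36
k(t, w) = -45 (k(t, w) = -9 - 1*36 = -9 - 36 = -45)
m = -24 (m = -8/(1/3) = -8/⅓ = -8*3 = -24)
m*k(h(-2), -37) = -24*(-45) = 1080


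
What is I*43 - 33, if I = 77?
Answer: 3278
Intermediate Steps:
I*43 - 33 = 77*43 - 33 = 3311 - 33 = 3278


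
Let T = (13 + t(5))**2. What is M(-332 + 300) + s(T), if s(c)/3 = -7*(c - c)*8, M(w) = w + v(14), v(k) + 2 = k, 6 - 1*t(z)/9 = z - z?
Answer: -20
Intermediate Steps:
t(z) = 54 (t(z) = 54 - 9*(z - z) = 54 - 9*0 = 54 + 0 = 54)
v(k) = -2 + k
T = 4489 (T = (13 + 54)**2 = 67**2 = 4489)
M(w) = 12 + w (M(w) = w + (-2 + 14) = w + 12 = 12 + w)
s(c) = 0 (s(c) = 3*(-7*(c - c)*8) = 3*(-7*0*8) = 3*(0*8) = 3*0 = 0)
M(-332 + 300) + s(T) = (12 + (-332 + 300)) + 0 = (12 - 32) + 0 = -20 + 0 = -20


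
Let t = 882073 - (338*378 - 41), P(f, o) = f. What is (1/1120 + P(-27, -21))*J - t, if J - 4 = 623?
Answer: -863831853/1120 ≈ -7.7128e+5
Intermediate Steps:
J = 627 (J = 4 + 623 = 627)
t = 754350 (t = 882073 - (127764 - 41) = 882073 - 1*127723 = 882073 - 127723 = 754350)
(1/1120 + P(-27, -21))*J - t = (1/1120 - 27)*627 - 1*754350 = (1/1120 - 27)*627 - 754350 = -30239/1120*627 - 754350 = -18959853/1120 - 754350 = -863831853/1120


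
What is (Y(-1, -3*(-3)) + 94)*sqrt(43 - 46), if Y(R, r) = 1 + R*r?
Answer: 86*I*sqrt(3) ≈ 148.96*I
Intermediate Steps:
(Y(-1, -3*(-3)) + 94)*sqrt(43 - 46) = ((1 - (-3)*(-3)) + 94)*sqrt(43 - 46) = ((1 - 1*9) + 94)*sqrt(-3) = ((1 - 9) + 94)*(I*sqrt(3)) = (-8 + 94)*(I*sqrt(3)) = 86*(I*sqrt(3)) = 86*I*sqrt(3)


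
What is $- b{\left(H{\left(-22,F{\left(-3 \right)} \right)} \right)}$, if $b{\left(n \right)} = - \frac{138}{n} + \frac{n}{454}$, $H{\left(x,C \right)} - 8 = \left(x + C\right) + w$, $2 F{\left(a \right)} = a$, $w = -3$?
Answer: $- \frac{249239}{33596} \approx -7.4187$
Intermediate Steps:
$F{\left(a \right)} = \frac{a}{2}$
$H{\left(x,C \right)} = 5 + C + x$ ($H{\left(x,C \right)} = 8 - \left(3 - C - x\right) = 8 + \left(-3 + C + x\right) = 5 + C + x$)
$b{\left(n \right)} = - \frac{138}{n} + \frac{n}{454}$ ($b{\left(n \right)} = - \frac{138}{n} + n \frac{1}{454} = - \frac{138}{n} + \frac{n}{454}$)
$- b{\left(H{\left(-22,F{\left(-3 \right)} \right)} \right)} = - (- \frac{138}{5 + \frac{1}{2} \left(-3\right) - 22} + \frac{5 + \frac{1}{2} \left(-3\right) - 22}{454}) = - (- \frac{138}{5 - \frac{3}{2} - 22} + \frac{5 - \frac{3}{2} - 22}{454}) = - (- \frac{138}{- \frac{37}{2}} + \frac{1}{454} \left(- \frac{37}{2}\right)) = - (\left(-138\right) \left(- \frac{2}{37}\right) - \frac{37}{908}) = - (\frac{276}{37} - \frac{37}{908}) = \left(-1\right) \frac{249239}{33596} = - \frac{249239}{33596}$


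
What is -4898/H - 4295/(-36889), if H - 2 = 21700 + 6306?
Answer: -30193981/516593556 ≈ -0.058448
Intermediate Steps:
H = 28008 (H = 2 + (21700 + 6306) = 2 + 28006 = 28008)
-4898/H - 4295/(-36889) = -4898/28008 - 4295/(-36889) = -4898*1/28008 - 4295*(-1/36889) = -2449/14004 + 4295/36889 = -30193981/516593556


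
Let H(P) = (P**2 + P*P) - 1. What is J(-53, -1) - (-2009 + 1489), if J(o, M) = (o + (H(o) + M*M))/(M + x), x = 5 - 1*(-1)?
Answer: 1633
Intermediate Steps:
H(P) = -1 + 2*P**2 (H(P) = (P**2 + P**2) - 1 = 2*P**2 - 1 = -1 + 2*P**2)
x = 6 (x = 5 + 1 = 6)
J(o, M) = (-1 + o + M**2 + 2*o**2)/(6 + M) (J(o, M) = (o + ((-1 + 2*o**2) + M*M))/(M + 6) = (o + ((-1 + 2*o**2) + M**2))/(6 + M) = (o + (-1 + M**2 + 2*o**2))/(6 + M) = (-1 + o + M**2 + 2*o**2)/(6 + M))
J(-53, -1) - (-2009 + 1489) = (-1 - 53 + (-1)**2 + 2*(-53)**2)/(6 - 1) - (-2009 + 1489) = (-1 - 53 + 1 + 2*2809)/5 - 1*(-520) = (-1 - 53 + 1 + 5618)/5 + 520 = (1/5)*5565 + 520 = 1113 + 520 = 1633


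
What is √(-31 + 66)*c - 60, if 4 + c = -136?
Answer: -60 - 140*√35 ≈ -888.25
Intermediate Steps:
c = -140 (c = -4 - 136 = -140)
√(-31 + 66)*c - 60 = √(-31 + 66)*(-140) - 60 = √35*(-140) - 60 = -140*√35 - 60 = -60 - 140*√35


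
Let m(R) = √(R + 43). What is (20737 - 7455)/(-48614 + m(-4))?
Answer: -645691148/2363320957 - 13282*√39/2363320957 ≈ -0.27325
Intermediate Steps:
m(R) = √(43 + R)
(20737 - 7455)/(-48614 + m(-4)) = (20737 - 7455)/(-48614 + √(43 - 4)) = 13282/(-48614 + √39)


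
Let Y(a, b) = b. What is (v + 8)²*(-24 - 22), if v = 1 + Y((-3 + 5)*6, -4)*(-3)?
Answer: -20286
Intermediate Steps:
v = 13 (v = 1 - 4*(-3) = 1 + 12 = 13)
(v + 8)²*(-24 - 22) = (13 + 8)²*(-24 - 22) = 21²*(-46) = 441*(-46) = -20286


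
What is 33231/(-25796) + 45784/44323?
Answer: -291853549/1143356108 ≈ -0.25526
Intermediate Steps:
33231/(-25796) + 45784/44323 = 33231*(-1/25796) + 45784*(1/44323) = -33231/25796 + 45784/44323 = -291853549/1143356108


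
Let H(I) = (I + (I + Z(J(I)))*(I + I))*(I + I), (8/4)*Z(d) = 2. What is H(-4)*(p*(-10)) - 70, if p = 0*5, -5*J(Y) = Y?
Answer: -70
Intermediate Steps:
J(Y) = -Y/5
Z(d) = 1 (Z(d) = (½)*2 = 1)
p = 0
H(I) = 2*I*(I + 2*I*(1 + I)) (H(I) = (I + (I + 1)*(I + I))*(I + I) = (I + (1 + I)*(2*I))*(2*I) = (I + 2*I*(1 + I))*(2*I) = 2*I*(I + 2*I*(1 + I)))
H(-4)*(p*(-10)) - 70 = ((-4)²*(6 + 4*(-4)))*(0*(-10)) - 70 = (16*(6 - 16))*0 - 70 = (16*(-10))*0 - 70 = -160*0 - 70 = 0 - 70 = -70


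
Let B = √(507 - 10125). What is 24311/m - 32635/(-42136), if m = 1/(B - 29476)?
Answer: -30194279860261/42136 + 24311*I*√9618 ≈ -7.1659e+8 + 2.3842e+6*I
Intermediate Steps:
B = I*√9618 (B = √(-9618) = I*√9618 ≈ 98.071*I)
m = 1/(-29476 + I*√9618) (m = 1/(I*√9618 - 29476) = 1/(-29476 + I*√9618) ≈ -3.3926e-5 - 1.129e-7*I)
24311/m - 32635/(-42136) = 24311/(-14738/434422097 - I*√9618/868844194) - 32635/(-42136) = 24311/(-14738/434422097 - I*√9618/868844194) - 32635*(-1/42136) = 24311/(-14738/434422097 - I*√9618/868844194) + 32635/42136 = 32635/42136 + 24311/(-14738/434422097 - I*√9618/868844194)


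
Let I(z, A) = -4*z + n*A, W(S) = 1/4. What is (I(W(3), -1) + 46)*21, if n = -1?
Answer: 966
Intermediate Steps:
W(S) = 1/4
I(z, A) = -A - 4*z (I(z, A) = -4*z - A = -A - 4*z)
(I(W(3), -1) + 46)*21 = ((-1*(-1) - 4*1/4) + 46)*21 = ((1 - 1) + 46)*21 = (0 + 46)*21 = 46*21 = 966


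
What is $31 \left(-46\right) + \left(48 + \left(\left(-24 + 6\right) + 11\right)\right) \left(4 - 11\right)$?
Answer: $-1713$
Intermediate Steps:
$31 \left(-46\right) + \left(48 + \left(\left(-24 + 6\right) + 11\right)\right) \left(4 - 11\right) = -1426 + \left(48 + \left(-18 + 11\right)\right) \left(-7\right) = -1426 + \left(48 - 7\right) \left(-7\right) = -1426 + 41 \left(-7\right) = -1426 - 287 = -1713$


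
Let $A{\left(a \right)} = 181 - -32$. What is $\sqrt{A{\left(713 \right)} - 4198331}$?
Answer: $i \sqrt{4198118} \approx 2048.9 i$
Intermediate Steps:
$A{\left(a \right)} = 213$ ($A{\left(a \right)} = 181 + 32 = 213$)
$\sqrt{A{\left(713 \right)} - 4198331} = \sqrt{213 - 4198331} = \sqrt{-4198118} = i \sqrt{4198118}$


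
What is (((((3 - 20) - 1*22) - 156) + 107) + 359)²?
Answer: 73441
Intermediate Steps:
(((((3 - 20) - 1*22) - 156) + 107) + 359)² = ((((-17 - 22) - 156) + 107) + 359)² = (((-39 - 156) + 107) + 359)² = ((-195 + 107) + 359)² = (-88 + 359)² = 271² = 73441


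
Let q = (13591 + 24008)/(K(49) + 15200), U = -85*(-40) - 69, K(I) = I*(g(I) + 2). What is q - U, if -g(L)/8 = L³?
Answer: -153569497009/46103110 ≈ -3331.0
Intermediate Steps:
g(L) = -8*L³
K(I) = I*(2 - 8*I³) (K(I) = I*(-8*I³ + 2) = I*(2 - 8*I³))
U = 3331 (U = 3400 - 69 = 3331)
q = -37599/46103110 (q = (13591 + 24008)/((-8*49⁴ + 2*49) + 15200) = 37599/((-8*5764801 + 98) + 15200) = 37599/((-46118408 + 98) + 15200) = 37599/(-46118310 + 15200) = 37599/(-46103110) = 37599*(-1/46103110) = -37599/46103110 ≈ -0.00081554)
q - U = -37599/46103110 - 1*3331 = -37599/46103110 - 3331 = -153569497009/46103110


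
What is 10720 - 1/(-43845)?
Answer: 470018401/43845 ≈ 10720.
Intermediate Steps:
10720 - 1/(-43845) = 10720 - 1*(-1/43845) = 10720 + 1/43845 = 470018401/43845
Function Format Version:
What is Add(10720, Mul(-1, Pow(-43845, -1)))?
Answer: Rational(470018401, 43845) ≈ 10720.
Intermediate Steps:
Add(10720, Mul(-1, Pow(-43845, -1))) = Add(10720, Mul(-1, Rational(-1, 43845))) = Add(10720, Rational(1, 43845)) = Rational(470018401, 43845)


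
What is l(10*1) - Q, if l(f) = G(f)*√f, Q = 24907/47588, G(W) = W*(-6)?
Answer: -24907/47588 - 60*√10 ≈ -190.26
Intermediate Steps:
G(W) = -6*W
Q = 24907/47588 (Q = 24907*(1/47588) = 24907/47588 ≈ 0.52339)
l(f) = -6*f^(3/2) (l(f) = (-6*f)*√f = -6*f^(3/2))
l(10*1) - Q = -6*10*√10 - 1*24907/47588 = -60*√10 - 24907/47588 = -24907/47588 - 60*√10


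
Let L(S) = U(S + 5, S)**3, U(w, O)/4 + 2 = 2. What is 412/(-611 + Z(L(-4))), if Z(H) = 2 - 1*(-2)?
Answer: -412/607 ≈ -0.67875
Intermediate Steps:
U(w, O) = 0 (U(w, O) = -8 + 4*2 = -8 + 8 = 0)
L(S) = 0 (L(S) = 0**3 = 0)
Z(H) = 4 (Z(H) = 2 + 2 = 4)
412/(-611 + Z(L(-4))) = 412/(-611 + 4) = 412/(-607) = 412*(-1/607) = -412/607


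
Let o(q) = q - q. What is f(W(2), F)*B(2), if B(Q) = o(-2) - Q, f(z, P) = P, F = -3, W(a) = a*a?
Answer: 6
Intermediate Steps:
o(q) = 0
W(a) = a**2
B(Q) = -Q (B(Q) = 0 - Q = -Q)
f(W(2), F)*B(2) = -(-3)*2 = -3*(-2) = 6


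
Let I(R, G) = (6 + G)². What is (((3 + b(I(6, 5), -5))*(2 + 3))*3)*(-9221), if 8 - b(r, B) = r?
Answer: 15214650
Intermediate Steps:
b(r, B) = 8 - r
(((3 + b(I(6, 5), -5))*(2 + 3))*3)*(-9221) = (((3 + (8 - (6 + 5)²))*(2 + 3))*3)*(-9221) = (((3 + (8 - 1*11²))*5)*3)*(-9221) = (((3 + (8 - 1*121))*5)*3)*(-9221) = (((3 + (8 - 121))*5)*3)*(-9221) = (((3 - 113)*5)*3)*(-9221) = (-110*5*3)*(-9221) = -550*3*(-9221) = -1650*(-9221) = 15214650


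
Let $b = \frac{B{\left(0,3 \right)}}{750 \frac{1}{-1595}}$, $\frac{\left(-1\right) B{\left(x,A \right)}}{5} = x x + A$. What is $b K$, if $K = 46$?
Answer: $\frac{7337}{5} \approx 1467.4$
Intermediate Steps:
$B{\left(x,A \right)} = - 5 A - 5 x^{2}$ ($B{\left(x,A \right)} = - 5 \left(x x + A\right) = - 5 \left(x^{2} + A\right) = - 5 \left(A + x^{2}\right) = - 5 A - 5 x^{2}$)
$b = \frac{319}{10}$ ($b = \frac{\left(-5\right) 3 - 5 \cdot 0^{2}}{750 \frac{1}{-1595}} = \frac{-15 - 0}{750 \left(- \frac{1}{1595}\right)} = \frac{-15 + 0}{- \frac{150}{319}} = \left(-15\right) \left(- \frac{319}{150}\right) = \frac{319}{10} \approx 31.9$)
$b K = \frac{319}{10} \cdot 46 = \frac{7337}{5}$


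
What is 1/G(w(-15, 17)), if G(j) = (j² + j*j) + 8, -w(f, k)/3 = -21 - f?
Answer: 1/656 ≈ 0.0015244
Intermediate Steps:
w(f, k) = 63 + 3*f (w(f, k) = -3*(-21 - f) = 63 + 3*f)
G(j) = 8 + 2*j² (G(j) = (j² + j²) + 8 = 2*j² + 8 = 8 + 2*j²)
1/G(w(-15, 17)) = 1/(8 + 2*(63 + 3*(-15))²) = 1/(8 + 2*(63 - 45)²) = 1/(8 + 2*18²) = 1/(8 + 2*324) = 1/(8 + 648) = 1/656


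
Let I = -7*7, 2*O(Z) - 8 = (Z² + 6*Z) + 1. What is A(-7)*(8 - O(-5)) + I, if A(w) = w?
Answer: -91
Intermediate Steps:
O(Z) = 9/2 + Z²/2 + 3*Z (O(Z) = 4 + ((Z² + 6*Z) + 1)/2 = 4 + (1 + Z² + 6*Z)/2 = 4 + (½ + Z²/2 + 3*Z) = 9/2 + Z²/2 + 3*Z)
I = -49
A(-7)*(8 - O(-5)) + I = -7*(8 - (9/2 + (½)*(-5)² + 3*(-5))) - 49 = -7*(8 - (9/2 + (½)*25 - 15)) - 49 = -7*(8 - (9/2 + 25/2 - 15)) - 49 = -7*(8 - 1*2) - 49 = -7*(8 - 2) - 49 = -7*6 - 49 = -42 - 49 = -91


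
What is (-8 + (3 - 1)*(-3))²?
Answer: 196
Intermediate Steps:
(-8 + (3 - 1)*(-3))² = (-8 + 2*(-3))² = (-8 - 6)² = (-14)² = 196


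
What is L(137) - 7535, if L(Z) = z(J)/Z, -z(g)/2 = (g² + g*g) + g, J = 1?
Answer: -1032301/137 ≈ -7535.0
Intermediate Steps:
z(g) = -4*g² - 2*g (z(g) = -2*((g² + g*g) + g) = -2*((g² + g²) + g) = -2*(2*g² + g) = -2*(g + 2*g²) = -4*g² - 2*g)
L(Z) = -6/Z (L(Z) = (-2*1*(1 + 2*1))/Z = (-2*1*(1 + 2))/Z = (-2*1*3)/Z = -6/Z)
L(137) - 7535 = -6/137 - 7535 = -1032301/137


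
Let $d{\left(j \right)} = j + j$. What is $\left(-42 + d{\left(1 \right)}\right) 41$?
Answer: $-1640$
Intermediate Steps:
$d{\left(j \right)} = 2 j$
$\left(-42 + d{\left(1 \right)}\right) 41 = \left(-42 + 2 \cdot 1\right) 41 = \left(-42 + 2\right) 41 = \left(-40\right) 41 = -1640$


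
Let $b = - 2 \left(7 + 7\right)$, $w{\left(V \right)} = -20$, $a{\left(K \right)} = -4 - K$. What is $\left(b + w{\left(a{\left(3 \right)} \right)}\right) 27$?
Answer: $-1296$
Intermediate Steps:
$b = -28$ ($b = \left(-2\right) 14 = -28$)
$\left(b + w{\left(a{\left(3 \right)} \right)}\right) 27 = \left(-28 - 20\right) 27 = \left(-48\right) 27 = -1296$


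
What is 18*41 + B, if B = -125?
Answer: 613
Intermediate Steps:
18*41 + B = 18*41 - 125 = 738 - 125 = 613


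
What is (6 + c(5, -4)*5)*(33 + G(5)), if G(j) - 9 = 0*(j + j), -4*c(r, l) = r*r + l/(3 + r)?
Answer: -4137/4 ≈ -1034.3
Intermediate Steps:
c(r, l) = -r²/4 - l/(4*(3 + r)) (c(r, l) = -(r*r + l/(3 + r))/4 = -(r² + l/(3 + r))/4 = -r²/4 - l/(4*(3 + r)))
G(j) = 9 (G(j) = 9 + 0*(j + j) = 9 + 0*(2*j) = 9 + 0 = 9)
(6 + c(5, -4)*5)*(33 + G(5)) = (6 + ((-1*(-4) - 1*5³ - 3*5²)/(4*(3 + 5)))*5)*(33 + 9) = (6 + ((¼)*(4 - 1*125 - 3*25)/8)*5)*42 = (6 + ((¼)*(⅛)*(4 - 125 - 75))*5)*42 = (6 + ((¼)*(⅛)*(-196))*5)*42 = (6 - 49/8*5)*42 = (6 - 245/8)*42 = -197/8*42 = -4137/4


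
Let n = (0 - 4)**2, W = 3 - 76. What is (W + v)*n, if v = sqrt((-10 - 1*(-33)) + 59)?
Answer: -1168 + 16*sqrt(82) ≈ -1023.1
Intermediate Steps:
W = -73
n = 16 (n = (-4)**2 = 16)
v = sqrt(82) (v = sqrt((-10 + 33) + 59) = sqrt(23 + 59) = sqrt(82) ≈ 9.0554)
(W + v)*n = (-73 + sqrt(82))*16 = -1168 + 16*sqrt(82)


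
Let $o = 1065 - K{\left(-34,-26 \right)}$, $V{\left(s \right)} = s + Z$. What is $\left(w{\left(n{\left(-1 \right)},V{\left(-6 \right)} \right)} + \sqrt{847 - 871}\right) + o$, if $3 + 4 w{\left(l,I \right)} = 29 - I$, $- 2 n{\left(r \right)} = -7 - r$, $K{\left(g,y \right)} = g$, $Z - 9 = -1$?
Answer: $1105 + 2 i \sqrt{6} \approx 1105.0 + 4.899 i$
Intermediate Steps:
$Z = 8$ ($Z = 9 - 1 = 8$)
$V{\left(s \right)} = 8 + s$ ($V{\left(s \right)} = s + 8 = 8 + s$)
$n{\left(r \right)} = \frac{7}{2} + \frac{r}{2}$ ($n{\left(r \right)} = - \frac{-7 - r}{2} = \frac{7}{2} + \frac{r}{2}$)
$w{\left(l,I \right)} = \frac{13}{2} - \frac{I}{4}$ ($w{\left(l,I \right)} = - \frac{3}{4} + \frac{29 - I}{4} = - \frac{3}{4} - \left(- \frac{29}{4} + \frac{I}{4}\right) = \frac{13}{2} - \frac{I}{4}$)
$o = 1099$ ($o = 1065 - -34 = 1065 + 34 = 1099$)
$\left(w{\left(n{\left(-1 \right)},V{\left(-6 \right)} \right)} + \sqrt{847 - 871}\right) + o = \left(\left(\frac{13}{2} - \frac{8 - 6}{4}\right) + \sqrt{847 - 871}\right) + 1099 = \left(\left(\frac{13}{2} - \frac{1}{2}\right) + \sqrt{-24}\right) + 1099 = \left(\left(\frac{13}{2} - \frac{1}{2}\right) + 2 i \sqrt{6}\right) + 1099 = \left(6 + 2 i \sqrt{6}\right) + 1099 = 1105 + 2 i \sqrt{6}$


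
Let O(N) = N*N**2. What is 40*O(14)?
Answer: 109760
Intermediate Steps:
O(N) = N**3
40*O(14) = 40*14**3 = 40*2744 = 109760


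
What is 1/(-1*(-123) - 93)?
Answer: 1/30 ≈ 0.033333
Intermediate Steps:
1/(-1*(-123) - 93) = 1/(123 - 93) = 1/30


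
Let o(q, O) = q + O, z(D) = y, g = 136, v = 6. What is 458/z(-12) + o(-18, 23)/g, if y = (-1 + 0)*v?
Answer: -31129/408 ≈ -76.297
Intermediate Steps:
y = -6 (y = (-1 + 0)*6 = -1*6 = -6)
z(D) = -6
o(q, O) = O + q
458/z(-12) + o(-18, 23)/g = 458/(-6) + (23 - 18)/136 = 458*(-1/6) + 5*(1/136) = -229/3 + 5/136 = -31129/408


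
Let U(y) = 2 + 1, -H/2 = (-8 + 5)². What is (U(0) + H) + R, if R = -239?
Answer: -254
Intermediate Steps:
H = -18 (H = -2*(-8 + 5)² = -2*(-3)² = -2*9 = -18)
U(y) = 3
(U(0) + H) + R = (3 - 18) - 239 = -15 - 239 = -254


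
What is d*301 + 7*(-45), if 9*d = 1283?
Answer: 383348/9 ≈ 42594.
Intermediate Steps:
d = 1283/9 (d = (⅑)*1283 = 1283/9 ≈ 142.56)
d*301 + 7*(-45) = (1283/9)*301 + 7*(-45) = 386183/9 - 315 = 383348/9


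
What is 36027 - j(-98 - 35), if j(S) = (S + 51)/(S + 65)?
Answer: 1224877/34 ≈ 36026.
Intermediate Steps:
j(S) = (51 + S)/(65 + S)
36027 - j(-98 - 35) = 36027 - (51 + (-98 - 35))/(65 + (-98 - 35)) = 36027 - (51 - 133)/(65 - 133) = 36027 - (-82)/(-68) = 36027 - (-1)*(-82)/68 = 36027 - 1*41/34 = 36027 - 41/34 = 1224877/34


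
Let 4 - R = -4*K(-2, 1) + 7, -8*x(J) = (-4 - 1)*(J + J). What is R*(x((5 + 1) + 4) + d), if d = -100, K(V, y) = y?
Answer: -175/2 ≈ -87.500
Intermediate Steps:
x(J) = 5*J/4 (x(J) = -(-4 - 1)*(J + J)/8 = -(-5)*2*J/8 = -(-5)*J/4 = 5*J/4)
R = 1 (R = 4 - (-4*1 + 7) = 4 - (-4 + 7) = 4 - 1*3 = 4 - 3 = 1)
R*(x((5 + 1) + 4) + d) = 1*(5*((5 + 1) + 4)/4 - 100) = 1*(5*(6 + 4)/4 - 100) = 1*((5/4)*10 - 100) = 1*(25/2 - 100) = 1*(-175/2) = -175/2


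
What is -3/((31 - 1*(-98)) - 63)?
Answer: -1/22 ≈ -0.045455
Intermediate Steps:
-3/((31 - 1*(-98)) - 63) = -3/((31 + 98) - 63) = -3/(129 - 63) = -3/66 = -3*1/66 = -1/22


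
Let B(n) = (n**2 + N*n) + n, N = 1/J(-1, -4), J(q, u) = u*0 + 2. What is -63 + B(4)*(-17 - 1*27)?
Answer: -1031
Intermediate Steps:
J(q, u) = 2 (J(q, u) = 0 + 2 = 2)
N = 1/2 ≈ 0.50000
B(n) = n**2 + 3*n/2 (B(n) = (n**2 + n/2) + n = n**2 + 3*n/2)
-63 + B(4)*(-17 - 1*27) = -63 + ((1/2)*4*(3 + 2*4))*(-17 - 1*27) = -63 + ((1/2)*4*(3 + 8))*(-17 - 27) = -63 + ((1/2)*4*11)*(-44) = -63 + 22*(-44) = -63 - 968 = -1031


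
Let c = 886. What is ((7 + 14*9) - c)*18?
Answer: -13554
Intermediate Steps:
((7 + 14*9) - c)*18 = ((7 + 14*9) - 1*886)*18 = ((7 + 126) - 886)*18 = (133 - 886)*18 = -753*18 = -13554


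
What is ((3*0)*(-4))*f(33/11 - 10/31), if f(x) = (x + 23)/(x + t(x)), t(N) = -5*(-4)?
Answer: 0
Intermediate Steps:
t(N) = 20
f(x) = (23 + x)/(20 + x) (f(x) = (x + 23)/(x + 20) = (23 + x)/(20 + x))
((3*0)*(-4))*f(33/11 - 10/31) = ((3*0)*(-4))*((23 + (33/11 - 10/31))/(20 + (33/11 - 10/31))) = (0*(-4))*((23 + (33*(1/11) - 10*1/31))/(20 + (33*(1/11) - 10*1/31))) = 0*((23 + (3 - 10/31))/(20 + (3 - 10/31))) = 0*((23 + 83/31)/(20 + 83/31)) = 0*((796/31)/(703/31)) = 0*((31/703)*(796/31)) = 0*(796/703) = 0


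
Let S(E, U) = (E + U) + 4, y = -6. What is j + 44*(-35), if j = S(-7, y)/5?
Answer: -7709/5 ≈ -1541.8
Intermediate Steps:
S(E, U) = 4 + E + U
j = -9/5 (j = (4 - 7 - 6)/5 = -9*⅕ = -9/5 ≈ -1.8000)
j + 44*(-35) = -9/5 + 44*(-35) = -9/5 - 1540 = -7709/5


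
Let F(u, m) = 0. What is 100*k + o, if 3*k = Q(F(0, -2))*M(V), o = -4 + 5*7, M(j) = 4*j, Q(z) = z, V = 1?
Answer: 31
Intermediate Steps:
o = 31 (o = -4 + 35 = 31)
k = 0 (k = (0*(4*1))/3 = (0*4)/3 = (⅓)*0 = 0)
100*k + o = 100*0 + 31 = 0 + 31 = 31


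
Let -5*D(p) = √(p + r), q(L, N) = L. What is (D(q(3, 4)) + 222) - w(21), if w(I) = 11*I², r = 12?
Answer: -4629 - √15/5 ≈ -4629.8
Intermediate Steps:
D(p) = -√(12 + p)/5 (D(p) = -√(p + 12)/5 = -√(12 + p)/5)
(D(q(3, 4)) + 222) - w(21) = (-√(12 + 3)/5 + 222) - 11*21² = (-√15/5 + 222) - 11*441 = (222 - √15/5) - 1*4851 = (222 - √15/5) - 4851 = -4629 - √15/5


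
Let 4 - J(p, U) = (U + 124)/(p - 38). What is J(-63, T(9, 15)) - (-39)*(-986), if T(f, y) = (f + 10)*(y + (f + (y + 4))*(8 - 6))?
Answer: -3881977/101 ≈ -38435.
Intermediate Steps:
T(f, y) = (10 + f)*(8 + 2*f + 3*y) (T(f, y) = (10 + f)*(y + (f + (4 + y))*2) = (10 + f)*(y + (4 + f + y)*2) = (10 + f)*(y + (8 + 2*f + 2*y)) = (10 + f)*(8 + 2*f + 3*y))
J(p, U) = 4 - (124 + U)/(-38 + p) (J(p, U) = 4 - (U + 124)/(p - 38) = 4 - (124 + U)/(-38 + p))
J(-63, T(9, 15)) - (-39)*(-986) = (-276 - (80 + 2*9² + 28*9 + 30*15 + 3*9*15) + 4*(-63))/(-38 - 63) - (-39)*(-986) = (-276 - (80 + 2*81 + 252 + 450 + 405) - 252)/(-101) - 1*38454 = -(-276 - (80 + 162 + 252 + 450 + 405) - 252)/101 - 38454 = -(-276 - 1*1349 - 252)/101 - 38454 = -(-276 - 1349 - 252)/101 - 38454 = -1/101*(-1877) - 38454 = 1877/101 - 38454 = -3881977/101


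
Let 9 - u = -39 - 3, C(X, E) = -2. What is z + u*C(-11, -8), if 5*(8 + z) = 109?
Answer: -441/5 ≈ -88.200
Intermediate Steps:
z = 69/5 (z = -8 + (1/5)*109 = -8 + 109/5 = 69/5 ≈ 13.800)
u = 51 (u = 9 - (-39 - 3) = 9 - 1*(-42) = 9 + 42 = 51)
z + u*C(-11, -8) = 69/5 + 51*(-2) = 69/5 - 102 = -441/5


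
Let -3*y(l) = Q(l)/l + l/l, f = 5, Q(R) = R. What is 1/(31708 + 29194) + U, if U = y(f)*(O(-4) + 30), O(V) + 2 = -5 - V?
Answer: -1096235/60902 ≈ -18.000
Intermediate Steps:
O(V) = -7 - V (O(V) = -2 + (-5 - V) = -7 - V)
y(l) = -⅔ (y(l) = -(l/l + l/l)/3 = -(1 + 1)/3 = -⅓*2 = -⅔)
U = -18 (U = -2*((-7 - 1*(-4)) + 30)/3 = -2*((-7 + 4) + 30)/3 = -2*(-3 + 30)/3 = -⅔*27 = -18)
1/(31708 + 29194) + U = 1/(31708 + 29194) - 18 = 1/60902 - 18 = -1096235/60902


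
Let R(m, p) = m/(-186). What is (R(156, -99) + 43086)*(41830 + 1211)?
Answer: 57487281240/31 ≈ 1.8544e+9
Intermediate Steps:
R(m, p) = -m/186 (R(m, p) = m*(-1/186) = -m/186)
(R(156, -99) + 43086)*(41830 + 1211) = (-1/186*156 + 43086)*(41830 + 1211) = (-26/31 + 43086)*43041 = (1335640/31)*43041 = 57487281240/31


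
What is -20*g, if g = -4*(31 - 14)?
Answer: 1360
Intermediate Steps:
g = -68 (g = -4*17 = -68)
-20*g = -20*(-68) = 1360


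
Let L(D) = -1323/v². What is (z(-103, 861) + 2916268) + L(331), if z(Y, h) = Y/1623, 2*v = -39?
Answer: 799893429185/274287 ≈ 2.9163e+6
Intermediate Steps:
v = -39/2 (v = (½)*(-39) = -39/2 ≈ -19.500)
L(D) = -588/169 (L(D) = -1323/((-39/2)²) = -1323/1521/4 = -1323*4/1521 = -588/169)
z(Y, h) = Y/1623 (z(Y, h) = Y*(1/1623) = Y/1623)
(z(-103, 861) + 2916268) + L(331) = ((1/1623)*(-103) + 2916268) - 588/169 = (-103/1623 + 2916268) - 588/169 = 4733102861/1623 - 588/169 = 799893429185/274287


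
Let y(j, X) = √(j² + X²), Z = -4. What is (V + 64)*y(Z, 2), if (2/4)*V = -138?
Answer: -424*√5 ≈ -948.09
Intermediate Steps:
V = -276 (V = 2*(-138) = -276)
y(j, X) = √(X² + j²)
(V + 64)*y(Z, 2) = (-276 + 64)*√(2² + (-4)²) = -212*√(4 + 16) = -424*√5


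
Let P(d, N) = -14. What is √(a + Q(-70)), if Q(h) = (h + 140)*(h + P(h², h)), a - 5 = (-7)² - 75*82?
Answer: 2*I*√2994 ≈ 109.43*I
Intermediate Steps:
a = -6096 (a = 5 + ((-7)² - 75*82) = 5 + (49 - 6150) = 5 - 6101 = -6096)
Q(h) = (-14 + h)*(140 + h) (Q(h) = (h + 140)*(h - 14) = (140 + h)*(-14 + h) = (-14 + h)*(140 + h))
√(a + Q(-70)) = √(-6096 + (-1960 + (-70)² + 126*(-70))) = √(-6096 + (-1960 + 4900 - 8820)) = √(-6096 - 5880) = √(-11976) = 2*I*√2994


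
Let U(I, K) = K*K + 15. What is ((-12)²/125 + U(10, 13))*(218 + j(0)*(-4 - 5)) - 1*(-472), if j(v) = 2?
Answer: 187512/5 ≈ 37502.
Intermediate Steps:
U(I, K) = 15 + K² (U(I, K) = K² + 15 = 15 + K²)
((-12)²/125 + U(10, 13))*(218 + j(0)*(-4 - 5)) - 1*(-472) = ((-12)²/125 + (15 + 13²))*(218 + 2*(-4 - 5)) - 1*(-472) = (144*(1/125) + (15 + 169))*(218 + 2*(-9)) + 472 = (144/125 + 184)*(218 - 18) + 472 = (23144/125)*200 + 472 = 185152/5 + 472 = 187512/5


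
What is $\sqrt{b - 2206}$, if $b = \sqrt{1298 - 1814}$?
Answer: $\sqrt{-2206 + 2 i \sqrt{129}} \approx 0.2418 + 46.969 i$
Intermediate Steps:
$b = 2 i \sqrt{129}$ ($b = \sqrt{-516} = 2 i \sqrt{129} \approx 22.716 i$)
$\sqrt{b - 2206} = \sqrt{2 i \sqrt{129} - 2206} = \sqrt{-2206 + 2 i \sqrt{129}}$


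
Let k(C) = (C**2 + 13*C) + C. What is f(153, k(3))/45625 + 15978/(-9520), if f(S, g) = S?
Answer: -72753969/43435000 ≈ -1.6750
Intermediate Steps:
k(C) = C**2 + 14*C
f(153, k(3))/45625 + 15978/(-9520) = 153/45625 + 15978/(-9520) = 153*(1/45625) + 15978*(-1/9520) = 153/45625 - 7989/4760 = -72753969/43435000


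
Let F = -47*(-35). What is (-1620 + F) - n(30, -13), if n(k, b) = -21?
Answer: 46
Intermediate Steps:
F = 1645
(-1620 + F) - n(30, -13) = (-1620 + 1645) - 1*(-21) = 25 + 21 = 46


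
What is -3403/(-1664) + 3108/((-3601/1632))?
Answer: -648306137/460928 ≈ -1406.5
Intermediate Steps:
-3403/(-1664) + 3108/((-3601/1632)) = -3403*(-1/1664) + 3108/((-3601*1/1632)) = 3403/1664 + 3108/(-3601/1632) = 3403/1664 + 3108*(-1632/3601) = 3403/1664 - 5072256/3601 = -648306137/460928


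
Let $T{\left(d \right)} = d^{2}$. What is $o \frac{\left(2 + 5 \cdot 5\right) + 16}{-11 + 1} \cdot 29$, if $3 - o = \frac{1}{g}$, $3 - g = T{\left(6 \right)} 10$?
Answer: $- \frac{668392}{1785} \approx -374.45$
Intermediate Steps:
$g = -357$ ($g = 3 - 6^{2} \cdot 10 = 3 - 36 \cdot 10 = 3 - 360 = -357$)
$o = \frac{1072}{357}$ ($o = 3 - \frac{1}{-357} = 3 - - \frac{1}{357} = 3 + \frac{1}{357} = \frac{1072}{357} \approx 3.0028$)
$o \frac{\left(2 + 5 \cdot 5\right) + 16}{-11 + 1} \cdot 29 = \frac{1072 \frac{\left(2 + 5 \cdot 5\right) + 16}{-11 + 1}}{357} \cdot 29 = \frac{1072 \frac{\left(2 + 25\right) + 16}{-10}}{357} \cdot 29 = \frac{1072 \left(27 + 16\right) \left(- \frac{1}{10}\right)}{357} \cdot 29 = \frac{1072 \cdot 43 \left(- \frac{1}{10}\right)}{357} \cdot 29 = \frac{1072}{357} \left(- \frac{43}{10}\right) 29 = \left(- \frac{23048}{1785}\right) 29 = - \frac{668392}{1785}$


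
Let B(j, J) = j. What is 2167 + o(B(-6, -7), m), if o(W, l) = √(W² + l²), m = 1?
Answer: 2167 + √37 ≈ 2173.1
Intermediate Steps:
2167 + o(B(-6, -7), m) = 2167 + √((-6)² + 1²) = 2167 + √(36 + 1) = 2167 + √37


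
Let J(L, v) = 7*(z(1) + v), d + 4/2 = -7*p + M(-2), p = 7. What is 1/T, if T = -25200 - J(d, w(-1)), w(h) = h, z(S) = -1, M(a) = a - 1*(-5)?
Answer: -1/25186 ≈ -3.9705e-5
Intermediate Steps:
M(a) = 5 + a (M(a) = a + 5 = 5 + a)
d = -48 (d = -2 + (-7*7 + (5 - 2)) = -2 + (-49 + 3) = -2 - 46 = -48)
J(L, v) = -7 + 7*v (J(L, v) = 7*(-1 + v) = -7 + 7*v)
T = -25186 (T = -25200 - (-7 + 7*(-1)) = -25200 - (-7 - 7) = -25200 - 1*(-14) = -25200 + 14 = -25186)
1/T = 1/(-25186) = -1/25186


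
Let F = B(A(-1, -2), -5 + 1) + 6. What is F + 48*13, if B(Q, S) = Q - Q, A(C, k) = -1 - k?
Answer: 630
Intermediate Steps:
B(Q, S) = 0
F = 6 (F = 0 + 6 = 6)
F + 48*13 = 6 + 48*13 = 6 + 624 = 630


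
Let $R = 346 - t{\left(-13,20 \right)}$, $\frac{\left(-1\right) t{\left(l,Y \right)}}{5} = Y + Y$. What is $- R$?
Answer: $-546$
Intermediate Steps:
$t{\left(l,Y \right)} = - 10 Y$ ($t{\left(l,Y \right)} = - 5 \left(Y + Y\right) = - 5 \cdot 2 Y = - 10 Y$)
$R = 546$ ($R = 346 - \left(-10\right) 20 = 346 - -200 = 346 + 200 = 546$)
$- R = \left(-1\right) 546 = -546$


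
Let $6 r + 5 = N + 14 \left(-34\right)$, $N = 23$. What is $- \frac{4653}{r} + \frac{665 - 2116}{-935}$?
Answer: $\frac{13383944}{214115} \approx 62.508$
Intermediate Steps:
$r = - \frac{229}{3}$ ($r = - \frac{5}{6} + \frac{23 + 14 \left(-34\right)}{6} = - \frac{5}{6} + \frac{23 - 476}{6} = - \frac{5}{6} + \frac{1}{6} \left(-453\right) = - \frac{5}{6} - \frac{151}{2} = - \frac{229}{3} \approx -76.333$)
$- \frac{4653}{r} + \frac{665 - 2116}{-935} = - \frac{4653}{- \frac{229}{3}} + \frac{665 - 2116}{-935} = \left(-4653\right) \left(- \frac{3}{229}\right) + \left(665 - 2116\right) \left(- \frac{1}{935}\right) = \frac{13959}{229} - - \frac{1451}{935} = \frac{13959}{229} + \frac{1451}{935} = \frac{13383944}{214115}$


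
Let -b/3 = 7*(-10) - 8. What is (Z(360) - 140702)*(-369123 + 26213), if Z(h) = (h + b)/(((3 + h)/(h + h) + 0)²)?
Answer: 63151664209420/1331 ≈ 4.7447e+10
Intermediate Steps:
b = 234 (b = -3*(7*(-10) - 8) = -3*(-70 - 8) = -3*(-78) = 234)
Z(h) = 4*h²*(234 + h)/(3 + h)² (Z(h) = (h + 234)/(((3 + h)/(h + h) + 0)²) = (234 + h)/(((3 + h)/((2*h)) + 0)²) = (234 + h)/(((3 + h)*(1/(2*h)) + 0)²) = (234 + h)/(((3 + h)/(2*h) + 0)²) = (234 + h)/(((3 + h)/(2*h))²) = (234 + h)/(((3 + h)²/(4*h²))) = (234 + h)*(4*h²/(3 + h)²) = 4*h²*(234 + h)/(3 + h)²)
(Z(360) - 140702)*(-369123 + 26213) = (4*360²*(234 + 360)/(3 + 360)² - 140702)*(-369123 + 26213) = (4*129600*594/363² - 140702)*(-342910) = (4*129600*(1/131769)*594 - 140702)*(-342910) = (3110400/1331 - 140702)*(-342910) = -184163962/1331*(-342910) = 63151664209420/1331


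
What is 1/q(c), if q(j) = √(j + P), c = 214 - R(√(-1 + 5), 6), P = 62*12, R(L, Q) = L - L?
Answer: √958/958 ≈ 0.032309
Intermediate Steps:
R(L, Q) = 0
P = 744
c = 214 (c = 214 - 1*0 = 214 + 0 = 214)
q(j) = √(744 + j) (q(j) = √(j + 744) = √(744 + j))
1/q(c) = 1/(√(744 + 214)) = 1/(√958) = √958/958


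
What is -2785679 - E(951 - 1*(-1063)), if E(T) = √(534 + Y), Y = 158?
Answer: -2785679 - 2*√173 ≈ -2.7857e+6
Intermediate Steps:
E(T) = 2*√173 (E(T) = √(534 + 158) = √692 = 2*√173)
-2785679 - E(951 - 1*(-1063)) = -2785679 - 2*√173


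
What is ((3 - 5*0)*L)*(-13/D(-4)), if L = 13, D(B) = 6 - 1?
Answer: -507/5 ≈ -101.40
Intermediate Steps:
D(B) = 5
((3 - 5*0)*L)*(-13/D(-4)) = ((3 - 5*0)*13)*(-13/5) = ((3 + 0)*13)*(-13*⅕) = (3*13)*(-13/5) = 39*(-13/5) = -507/5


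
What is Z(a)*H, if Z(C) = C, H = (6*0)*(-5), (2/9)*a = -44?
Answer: 0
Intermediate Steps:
a = -198 (a = (9/2)*(-44) = -198)
H = 0 (H = 0*(-5) = 0)
Z(a)*H = -198*0 = 0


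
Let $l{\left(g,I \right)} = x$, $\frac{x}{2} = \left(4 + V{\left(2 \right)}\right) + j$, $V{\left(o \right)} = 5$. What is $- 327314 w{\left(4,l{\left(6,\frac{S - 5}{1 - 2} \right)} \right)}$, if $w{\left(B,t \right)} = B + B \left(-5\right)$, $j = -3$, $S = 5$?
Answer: $5237024$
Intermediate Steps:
$x = 12$ ($x = 2 \left(\left(4 + 5\right) - 3\right) = 2 \left(9 - 3\right) = 2 \cdot 6 = 12$)
$l{\left(g,I \right)} = 12$
$w{\left(B,t \right)} = - 4 B$ ($w{\left(B,t \right)} = B - 5 B = - 4 B$)
$- 327314 w{\left(4,l{\left(6,\frac{S - 5}{1 - 2} \right)} \right)} = - 327314 \left(\left(-4\right) 4\right) = \left(-327314\right) \left(-16\right) = 5237024$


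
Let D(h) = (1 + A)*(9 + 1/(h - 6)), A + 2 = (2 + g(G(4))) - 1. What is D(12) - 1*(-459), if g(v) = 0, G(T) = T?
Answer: 459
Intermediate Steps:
A = -1 (A = -2 + ((2 + 0) - 1) = -2 + (2 - 1) = -2 + 1 = -1)
D(h) = 0 (D(h) = (1 - 1)*(9 + 1/(h - 6)) = 0*(9 + 1/(-6 + h)) = 0)
D(12) - 1*(-459) = 0 - 1*(-459) = 0 + 459 = 459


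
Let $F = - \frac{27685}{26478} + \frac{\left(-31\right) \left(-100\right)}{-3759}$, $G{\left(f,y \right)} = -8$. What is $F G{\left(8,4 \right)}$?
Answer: $\frac{248199620}{16588467} \approx 14.962$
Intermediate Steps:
$F = - \frac{62049905}{33176934}$ ($F = \left(-27685\right) \frac{1}{26478} + 3100 \left(- \frac{1}{3759}\right) = - \frac{27685}{26478} - \frac{3100}{3759} = - \frac{62049905}{33176934} \approx -1.8703$)
$F G{\left(8,4 \right)} = \left(- \frac{62049905}{33176934}\right) \left(-8\right) = \frac{248199620}{16588467}$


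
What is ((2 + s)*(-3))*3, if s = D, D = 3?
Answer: -45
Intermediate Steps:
s = 3
((2 + s)*(-3))*3 = ((2 + 3)*(-3))*3 = (5*(-3))*3 = -15*3 = -45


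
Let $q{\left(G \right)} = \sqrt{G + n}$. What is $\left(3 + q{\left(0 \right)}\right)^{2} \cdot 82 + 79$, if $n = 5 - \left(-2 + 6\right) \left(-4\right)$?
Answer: $2539 + 492 \sqrt{21} \approx 4793.6$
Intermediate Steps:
$n = 21$ ($n = 5 - 4 \left(-4\right) = 5 - -16 = 5 + 16 = 21$)
$q{\left(G \right)} = \sqrt{21 + G}$ ($q{\left(G \right)} = \sqrt{G + 21} = \sqrt{21 + G}$)
$\left(3 + q{\left(0 \right)}\right)^{2} \cdot 82 + 79 = \left(3 + \sqrt{21 + 0}\right)^{2} \cdot 82 + 79 = \left(3 + \sqrt{21}\right)^{2} \cdot 82 + 79 = 82 \left(3 + \sqrt{21}\right)^{2} + 79 = 79 + 82 \left(3 + \sqrt{21}\right)^{2}$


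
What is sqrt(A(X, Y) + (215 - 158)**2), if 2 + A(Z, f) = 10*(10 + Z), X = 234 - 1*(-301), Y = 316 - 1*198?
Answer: sqrt(8697) ≈ 93.258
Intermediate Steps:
Y = 118 (Y = 316 - 198 = 118)
X = 535 (X = 234 + 301 = 535)
A(Z, f) = 98 + 10*Z (A(Z, f) = -2 + 10*(10 + Z) = -2 + (100 + 10*Z) = 98 + 10*Z)
sqrt(A(X, Y) + (215 - 158)**2) = sqrt((98 + 10*535) + (215 - 158)**2) = sqrt((98 + 5350) + 57**2) = sqrt(5448 + 3249) = sqrt(8697)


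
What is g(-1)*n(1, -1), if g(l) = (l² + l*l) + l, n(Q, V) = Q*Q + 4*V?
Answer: -3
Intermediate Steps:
n(Q, V) = Q² + 4*V
g(l) = l + 2*l² (g(l) = (l² + l²) + l = 2*l² + l = l + 2*l²)
g(-1)*n(1, -1) = (-(1 + 2*(-1)))*(1² + 4*(-1)) = (-(1 - 2))*(1 - 4) = -1*(-1)*(-3) = 1*(-3) = -3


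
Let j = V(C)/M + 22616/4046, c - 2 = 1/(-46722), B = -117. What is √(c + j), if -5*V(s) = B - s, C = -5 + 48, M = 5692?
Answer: √475436563666053886806/7911763314 ≈ 2.7560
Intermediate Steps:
C = 43
c = 93443/46722 (c = 2 + 1/(-46722) = 2 - 1/46722 = 93443/46722 ≈ 2.0000)
V(s) = 117/5 + s/5 (V(s) = -(-117 - s)/5 = 117/5 + s/5)
j = 16107468/2878729 (j = (117/5 + (⅕)*43)/5692 + 22616/4046 = (117/5 + 43/5)*(1/5692) + 22616*(1/4046) = 32*(1/5692) + 11308/2023 = 8/1423 + 11308/2023 = 16107468/2878729 ≈ 5.5953)
√(c + j) = √(93443/46722 + 16107468/2878729) = √(1021570193843/134499976338) = √475436563666053886806/7911763314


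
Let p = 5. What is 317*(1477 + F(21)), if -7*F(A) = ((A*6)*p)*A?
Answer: -130921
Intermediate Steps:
F(A) = -30*A²/7 (F(A) = -(A*6)*5*A/7 = -(6*A)*5*A/7 = -30*A*A/7 = -30*A²/7)
317*(1477 + F(21)) = 317*(1477 - 30/7*21²) = 317*(1477 - 30/7*441) = 317*(1477 - 1890) = 317*(-413) = -130921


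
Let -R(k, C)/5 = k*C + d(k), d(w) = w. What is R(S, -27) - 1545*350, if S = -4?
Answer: -541270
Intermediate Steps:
R(k, C) = -5*k - 5*C*k (R(k, C) = -5*(k*C + k) = -5*(C*k + k) = -5*(k + C*k) = -5*k - 5*C*k)
R(S, -27) - 1545*350 = 5*(-4)*(-1 - 1*(-27)) - 1545*350 = 5*(-4)*(-1 + 27) - 540750 = 5*(-4)*26 - 540750 = -520 - 540750 = -541270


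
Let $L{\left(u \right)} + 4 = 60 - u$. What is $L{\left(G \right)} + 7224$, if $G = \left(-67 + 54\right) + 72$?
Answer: $7221$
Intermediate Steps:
$G = 59$ ($G = -13 + 72 = 59$)
$L{\left(u \right)} = 56 - u$ ($L{\left(u \right)} = -4 - \left(-60 + u\right) = 56 - u$)
$L{\left(G \right)} + 7224 = \left(56 - 59\right) + 7224 = -3 + 7224 = 7221$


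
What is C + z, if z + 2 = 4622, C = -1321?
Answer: 3299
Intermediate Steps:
z = 4620 (z = -2 + 4622 = 4620)
C + z = -1321 + 4620 = 3299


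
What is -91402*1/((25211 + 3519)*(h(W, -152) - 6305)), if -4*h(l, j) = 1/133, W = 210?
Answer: 24312932/48183959265 ≈ 0.00050459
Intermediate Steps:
h(l, j) = -1/532 (h(l, j) = -1/4/133 = -1/4*1/133 = -1/532)
-91402*1/((25211 + 3519)*(h(W, -152) - 6305)) = -91402*1/((25211 + 3519)*(-1/532 - 6305)) = -91402/(28730*(-3354261/532)) = -91402/(-48183959265/266) = -91402*(-266/48183959265) = 24312932/48183959265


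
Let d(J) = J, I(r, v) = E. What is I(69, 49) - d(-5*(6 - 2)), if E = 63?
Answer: 83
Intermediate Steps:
I(r, v) = 63
I(69, 49) - d(-5*(6 - 2)) = 63 - (-5)*(6 - 2) = 63 - (-5)*4 = 63 - 1*(-20) = 63 + 20 = 83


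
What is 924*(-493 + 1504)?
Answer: 934164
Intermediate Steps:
924*(-493 + 1504) = 924*1011 = 934164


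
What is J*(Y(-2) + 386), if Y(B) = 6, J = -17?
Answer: -6664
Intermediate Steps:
J*(Y(-2) + 386) = -17*(6 + 386) = -17*392 = -6664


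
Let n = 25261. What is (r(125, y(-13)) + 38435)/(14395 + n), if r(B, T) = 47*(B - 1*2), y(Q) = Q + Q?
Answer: 5527/4957 ≈ 1.1150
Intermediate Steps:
y(Q) = 2*Q
r(B, T) = -94 + 47*B (r(B, T) = 47*(B - 2) = 47*(-2 + B) = -94 + 47*B)
(r(125, y(-13)) + 38435)/(14395 + n) = ((-94 + 47*125) + 38435)/(14395 + 25261) = ((-94 + 5875) + 38435)/39656 = (5781 + 38435)*(1/39656) = 44216*(1/39656) = 5527/4957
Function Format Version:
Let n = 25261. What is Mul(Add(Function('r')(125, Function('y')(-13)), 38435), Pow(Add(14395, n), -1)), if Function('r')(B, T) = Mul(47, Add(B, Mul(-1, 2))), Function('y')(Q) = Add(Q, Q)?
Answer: Rational(5527, 4957) ≈ 1.1150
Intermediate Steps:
Function('y')(Q) = Mul(2, Q)
Function('r')(B, T) = Add(-94, Mul(47, B)) (Function('r')(B, T) = Mul(47, Add(B, -2)) = Mul(47, Add(-2, B)) = Add(-94, Mul(47, B)))
Mul(Add(Function('r')(125, Function('y')(-13)), 38435), Pow(Add(14395, n), -1)) = Mul(Add(Add(-94, Mul(47, 125)), 38435), Pow(Add(14395, 25261), -1)) = Mul(Add(Add(-94, 5875), 38435), Pow(39656, -1)) = Mul(Add(5781, 38435), Rational(1, 39656)) = Mul(44216, Rational(1, 39656)) = Rational(5527, 4957)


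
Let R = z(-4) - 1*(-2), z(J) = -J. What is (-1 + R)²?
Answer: 25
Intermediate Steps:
R = 6 (R = -1*(-4) - 1*(-2) = 4 + 2 = 6)
(-1 + R)² = (-1 + 6)² = 5² = 25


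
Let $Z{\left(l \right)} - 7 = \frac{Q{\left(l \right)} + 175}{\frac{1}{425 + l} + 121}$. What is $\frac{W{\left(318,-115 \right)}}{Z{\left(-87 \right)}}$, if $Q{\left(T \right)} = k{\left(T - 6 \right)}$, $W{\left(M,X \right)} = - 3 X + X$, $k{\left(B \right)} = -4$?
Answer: $\frac{3135590}{114697} \approx 27.338$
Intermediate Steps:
$W{\left(M,X \right)} = - 2 X$
$Q{\left(T \right)} = -4$
$Z{\left(l \right)} = 7 + \frac{171}{121 + \frac{1}{425 + l}}$ ($Z{\left(l \right)} = 7 + \frac{-4 + 175}{\frac{1}{425 + l} + 121} = 7 + \frac{171}{121 + \frac{1}{425 + l}}$)
$\frac{W{\left(318,-115 \right)}}{Z{\left(-87 \right)}} = \frac{\left(-2\right) \left(-115\right)}{\frac{1}{51426 + 121 \left(-87\right)} \left(432657 + 1018 \left(-87\right)\right)} = \frac{230}{\frac{1}{51426 - 10527} \left(432657 - 88566\right)} = \frac{230}{\frac{1}{40899} \cdot 344091} = \frac{230}{\frac{114697}{13633}} = 230 \cdot \frac{13633}{114697} = \frac{3135590}{114697}$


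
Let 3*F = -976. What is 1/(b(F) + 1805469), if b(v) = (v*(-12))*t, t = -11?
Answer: 1/1762525 ≈ 5.6737e-7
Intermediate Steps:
F = -976/3 (F = (⅓)*(-976) = -976/3 ≈ -325.33)
b(v) = 132*v (b(v) = (v*(-12))*(-11) = -12*v*(-11) = 132*v)
1/(b(F) + 1805469) = 1/(132*(-976/3) + 1805469) = 1/(-42944 + 1805469) = 1/1762525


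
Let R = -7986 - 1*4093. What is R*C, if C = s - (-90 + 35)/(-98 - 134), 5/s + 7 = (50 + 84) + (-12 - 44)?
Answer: 33156855/16472 ≈ 2012.9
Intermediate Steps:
s = 5/71 (s = 5/(-7 + ((50 + 84) + (-12 - 44))) = 5/(-7 + (134 - 56)) = 5/(-7 + 78) = 5/71 ≈ 0.070423)
R = -12079 (R = -7986 - 4093 = -12079)
C = -2745/16472 (C = 5/71 - (-90 + 35)/(-98 - 134) = 5/71 - (-55)/(-232) = 5/71 - (-55)*(-1)/232 = 5/71 - 1*55/232 = 5/71 - 55/232 = -2745/16472 ≈ -0.16665)
R*C = -12079*(-2745/16472) = 33156855/16472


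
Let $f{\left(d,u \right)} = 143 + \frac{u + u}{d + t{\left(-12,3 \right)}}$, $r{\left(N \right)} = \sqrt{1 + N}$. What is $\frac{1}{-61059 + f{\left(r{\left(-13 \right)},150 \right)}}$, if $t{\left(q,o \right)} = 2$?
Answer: $\frac{i - \sqrt{3}}{2 \left(- 30383 i + 30458 \sqrt{3}\right)} \approx -1.6426 \cdot 10^{-5} + 1.7525 \cdot 10^{-8} i$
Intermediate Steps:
$f{\left(d,u \right)} = 143 + \frac{2 u}{2 + d}$ ($f{\left(d,u \right)} = 143 + \frac{u + u}{d + 2} = 143 + \frac{2 u}{2 + d}$)
$\frac{1}{-61059 + f{\left(r{\left(-13 \right)},150 \right)}} = \frac{1}{-61059 + \frac{286 + 2 \cdot 150 + 143 \sqrt{1 - 13}}{2 + \sqrt{1 - 13}}} = \frac{1}{-61059 + \frac{286 + 300 + 143 \sqrt{-12}}{2 + \sqrt{-12}}} = \frac{1}{-61059 + \frac{286 + 300 + 143 \cdot 2 i \sqrt{3}}{2 + 2 i \sqrt{3}}} = \frac{1}{-61059 + \frac{286 + 300 + 286 i \sqrt{3}}{2 + 2 i \sqrt{3}}} = \frac{1}{-61059 + \frac{586 + 286 i \sqrt{3}}{2 + 2 i \sqrt{3}}}$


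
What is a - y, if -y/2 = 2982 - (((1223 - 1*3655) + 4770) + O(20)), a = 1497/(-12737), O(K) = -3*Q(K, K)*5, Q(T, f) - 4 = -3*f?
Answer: -4994401/12737 ≈ -392.12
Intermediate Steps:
Q(T, f) = 4 - 3*f
O(K) = -60 + 45*K (O(K) = -3*(4 - 3*K)*5 = (-12 + 9*K)*5 = -60 + 45*K)
a = -1497/12737 (a = 1497*(-1/12737) = -1497/12737 ≈ -0.11753)
y = 392 (y = -2*(2982 - (((1223 - 1*3655) + 4770) + (-60 + 45*20))) = -2*(2982 - (((1223 - 3655) + 4770) + (-60 + 900))) = -2*(2982 - ((-2432 + 4770) + 840)) = -2*(2982 - (2338 + 840)) = -2*(2982 - 1*3178) = -2*(2982 - 3178) = -2*(-196) = 392)
a - y = -1497/12737 - 1*392 = -1497/12737 - 392 = -4994401/12737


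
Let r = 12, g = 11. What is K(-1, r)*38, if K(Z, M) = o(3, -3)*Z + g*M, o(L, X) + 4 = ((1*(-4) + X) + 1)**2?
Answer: 3800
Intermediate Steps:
o(L, X) = -4 + (-3 + X)**2 (o(L, X) = -4 + ((1*(-4) + X) + 1)**2 = -4 + ((-4 + X) + 1)**2 = -4 + (-3 + X)**2)
K(Z, M) = 11*M + 32*Z (K(Z, M) = (-4 + (-3 - 3)**2)*Z + 11*M = (-4 + (-6)**2)*Z + 11*M = (-4 + 36)*Z + 11*M = 32*Z + 11*M = 11*M + 32*Z)
K(-1, r)*38 = (11*12 + 32*(-1))*38 = (132 - 32)*38 = 100*38 = 3800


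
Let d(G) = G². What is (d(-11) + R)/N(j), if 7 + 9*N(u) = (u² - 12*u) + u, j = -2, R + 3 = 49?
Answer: 1503/19 ≈ 79.105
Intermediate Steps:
R = 46 (R = -3 + 49 = 46)
N(u) = -7/9 - 11*u/9 + u²/9 (N(u) = -7/9 + ((u² - 12*u) + u)/9 = -7/9 + (u² - 11*u)/9 = -7/9 + (-11*u/9 + u²/9) = -7/9 - 11*u/9 + u²/9)
(d(-11) + R)/N(j) = ((-11)² + 46)/(-7/9 - 11/9*(-2) + (⅑)*(-2)²) = (121 + 46)/(-7/9 + 22/9 + (⅑)*4) = 167/(-7/9 + 22/9 + 4/9) = 167/(19/9) = 167*(9/19) = 1503/19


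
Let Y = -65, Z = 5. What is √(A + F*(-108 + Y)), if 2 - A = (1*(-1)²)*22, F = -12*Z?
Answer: 2*√2590 ≈ 101.78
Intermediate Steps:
F = -60 (F = -12*5 = -60)
A = -20 (A = 2 - 1*(-1)²*22 = 2 - 1*1*22 = 2 - 22 = -20)
√(A + F*(-108 + Y)) = √(-20 - 60*(-108 - 65)) = √(-20 - 60*(-173)) = √(-20 + 10380) = √10360 = 2*√2590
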